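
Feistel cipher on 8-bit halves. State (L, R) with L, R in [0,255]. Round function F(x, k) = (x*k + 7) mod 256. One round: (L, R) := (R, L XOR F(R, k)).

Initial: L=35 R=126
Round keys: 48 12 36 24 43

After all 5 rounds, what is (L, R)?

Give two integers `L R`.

Round 1 (k=48): L=126 R=132
Round 2 (k=12): L=132 R=73
Round 3 (k=36): L=73 R=207
Round 4 (k=24): L=207 R=38
Round 5 (k=43): L=38 R=166

Answer: 38 166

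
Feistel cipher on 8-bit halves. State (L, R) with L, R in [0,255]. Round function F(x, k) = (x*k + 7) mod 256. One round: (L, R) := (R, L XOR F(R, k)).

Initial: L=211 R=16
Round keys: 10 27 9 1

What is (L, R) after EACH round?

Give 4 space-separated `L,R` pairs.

Answer: 16,116 116,83 83,134 134,222

Derivation:
Round 1 (k=10): L=16 R=116
Round 2 (k=27): L=116 R=83
Round 3 (k=9): L=83 R=134
Round 4 (k=1): L=134 R=222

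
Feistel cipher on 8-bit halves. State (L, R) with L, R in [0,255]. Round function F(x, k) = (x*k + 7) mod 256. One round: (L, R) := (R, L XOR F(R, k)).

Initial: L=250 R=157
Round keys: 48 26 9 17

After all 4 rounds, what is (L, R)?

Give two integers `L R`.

Round 1 (k=48): L=157 R=141
Round 2 (k=26): L=141 R=196
Round 3 (k=9): L=196 R=102
Round 4 (k=17): L=102 R=9

Answer: 102 9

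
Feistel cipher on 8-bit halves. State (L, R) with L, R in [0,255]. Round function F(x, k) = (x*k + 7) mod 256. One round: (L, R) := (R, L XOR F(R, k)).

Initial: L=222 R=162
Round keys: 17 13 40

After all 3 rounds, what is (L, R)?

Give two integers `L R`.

Round 1 (k=17): L=162 R=23
Round 2 (k=13): L=23 R=144
Round 3 (k=40): L=144 R=144

Answer: 144 144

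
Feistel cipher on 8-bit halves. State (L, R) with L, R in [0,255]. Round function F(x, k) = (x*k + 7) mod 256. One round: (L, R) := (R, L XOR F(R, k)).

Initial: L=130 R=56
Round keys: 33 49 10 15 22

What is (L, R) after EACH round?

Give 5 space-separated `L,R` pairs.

Answer: 56,189 189,12 12,194 194,105 105,207

Derivation:
Round 1 (k=33): L=56 R=189
Round 2 (k=49): L=189 R=12
Round 3 (k=10): L=12 R=194
Round 4 (k=15): L=194 R=105
Round 5 (k=22): L=105 R=207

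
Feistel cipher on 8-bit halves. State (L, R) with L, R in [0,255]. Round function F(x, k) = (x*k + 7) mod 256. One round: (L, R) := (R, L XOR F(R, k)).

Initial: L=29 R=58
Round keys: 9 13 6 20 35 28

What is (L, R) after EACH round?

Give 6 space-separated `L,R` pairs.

Answer: 58,12 12,153 153,145 145,194 194,28 28,213

Derivation:
Round 1 (k=9): L=58 R=12
Round 2 (k=13): L=12 R=153
Round 3 (k=6): L=153 R=145
Round 4 (k=20): L=145 R=194
Round 5 (k=35): L=194 R=28
Round 6 (k=28): L=28 R=213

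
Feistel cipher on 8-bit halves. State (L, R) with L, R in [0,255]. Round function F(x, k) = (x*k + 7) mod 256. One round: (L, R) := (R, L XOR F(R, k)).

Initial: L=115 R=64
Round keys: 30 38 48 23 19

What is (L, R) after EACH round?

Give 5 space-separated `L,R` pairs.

Answer: 64,244 244,127 127,35 35,83 83,19

Derivation:
Round 1 (k=30): L=64 R=244
Round 2 (k=38): L=244 R=127
Round 3 (k=48): L=127 R=35
Round 4 (k=23): L=35 R=83
Round 5 (k=19): L=83 R=19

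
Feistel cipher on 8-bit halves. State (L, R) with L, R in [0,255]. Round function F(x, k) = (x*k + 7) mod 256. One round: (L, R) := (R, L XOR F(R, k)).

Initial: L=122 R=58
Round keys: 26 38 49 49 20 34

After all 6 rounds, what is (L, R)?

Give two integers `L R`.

Round 1 (k=26): L=58 R=145
Round 2 (k=38): L=145 R=183
Round 3 (k=49): L=183 R=159
Round 4 (k=49): L=159 R=193
Round 5 (k=20): L=193 R=132
Round 6 (k=34): L=132 R=78

Answer: 132 78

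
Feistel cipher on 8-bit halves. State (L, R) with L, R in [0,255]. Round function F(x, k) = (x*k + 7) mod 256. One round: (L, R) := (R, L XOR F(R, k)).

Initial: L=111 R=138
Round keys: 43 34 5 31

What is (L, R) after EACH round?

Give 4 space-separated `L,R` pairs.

Round 1 (k=43): L=138 R=90
Round 2 (k=34): L=90 R=113
Round 3 (k=5): L=113 R=102
Round 4 (k=31): L=102 R=16

Answer: 138,90 90,113 113,102 102,16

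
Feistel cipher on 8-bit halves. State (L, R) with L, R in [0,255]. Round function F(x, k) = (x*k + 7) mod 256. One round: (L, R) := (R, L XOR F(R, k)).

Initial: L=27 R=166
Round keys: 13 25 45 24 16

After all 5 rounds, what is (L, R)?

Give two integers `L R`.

Answer: 100 71

Derivation:
Round 1 (k=13): L=166 R=110
Round 2 (k=25): L=110 R=99
Round 3 (k=45): L=99 R=0
Round 4 (k=24): L=0 R=100
Round 5 (k=16): L=100 R=71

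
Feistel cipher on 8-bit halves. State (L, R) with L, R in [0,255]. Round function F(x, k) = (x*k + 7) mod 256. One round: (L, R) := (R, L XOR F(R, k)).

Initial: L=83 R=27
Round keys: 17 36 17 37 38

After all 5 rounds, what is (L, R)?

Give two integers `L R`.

Answer: 101 179

Derivation:
Round 1 (k=17): L=27 R=129
Round 2 (k=36): L=129 R=48
Round 3 (k=17): L=48 R=182
Round 4 (k=37): L=182 R=101
Round 5 (k=38): L=101 R=179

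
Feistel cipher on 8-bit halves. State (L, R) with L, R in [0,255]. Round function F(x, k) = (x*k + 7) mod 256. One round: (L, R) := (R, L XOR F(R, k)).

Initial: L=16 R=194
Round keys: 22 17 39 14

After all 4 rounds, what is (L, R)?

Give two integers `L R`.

Answer: 12 183

Derivation:
Round 1 (k=22): L=194 R=163
Round 2 (k=17): L=163 R=24
Round 3 (k=39): L=24 R=12
Round 4 (k=14): L=12 R=183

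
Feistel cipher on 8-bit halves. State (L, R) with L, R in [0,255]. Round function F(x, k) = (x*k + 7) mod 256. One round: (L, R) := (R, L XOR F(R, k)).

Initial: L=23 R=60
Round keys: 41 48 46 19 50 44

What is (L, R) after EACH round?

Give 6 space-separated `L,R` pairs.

Round 1 (k=41): L=60 R=180
Round 2 (k=48): L=180 R=251
Round 3 (k=46): L=251 R=149
Round 4 (k=19): L=149 R=237
Round 5 (k=50): L=237 R=196
Round 6 (k=44): L=196 R=90

Answer: 60,180 180,251 251,149 149,237 237,196 196,90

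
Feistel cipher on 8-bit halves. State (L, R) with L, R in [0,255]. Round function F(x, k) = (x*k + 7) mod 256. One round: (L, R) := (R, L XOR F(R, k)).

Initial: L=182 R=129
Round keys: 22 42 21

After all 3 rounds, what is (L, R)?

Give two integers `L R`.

Answer: 148 128

Derivation:
Round 1 (k=22): L=129 R=171
Round 2 (k=42): L=171 R=148
Round 3 (k=21): L=148 R=128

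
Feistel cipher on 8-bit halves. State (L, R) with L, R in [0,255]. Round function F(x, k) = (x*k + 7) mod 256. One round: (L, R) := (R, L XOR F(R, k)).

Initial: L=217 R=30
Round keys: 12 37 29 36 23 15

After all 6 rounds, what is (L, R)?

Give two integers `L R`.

Round 1 (k=12): L=30 R=182
Round 2 (k=37): L=182 R=75
Round 3 (k=29): L=75 R=48
Round 4 (k=36): L=48 R=140
Round 5 (k=23): L=140 R=171
Round 6 (k=15): L=171 R=128

Answer: 171 128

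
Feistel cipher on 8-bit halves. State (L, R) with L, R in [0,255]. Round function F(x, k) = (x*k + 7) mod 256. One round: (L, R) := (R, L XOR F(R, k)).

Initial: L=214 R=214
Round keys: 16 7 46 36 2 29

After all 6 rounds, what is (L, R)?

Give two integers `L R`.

Round 1 (k=16): L=214 R=177
Round 2 (k=7): L=177 R=8
Round 3 (k=46): L=8 R=198
Round 4 (k=36): L=198 R=215
Round 5 (k=2): L=215 R=115
Round 6 (k=29): L=115 R=217

Answer: 115 217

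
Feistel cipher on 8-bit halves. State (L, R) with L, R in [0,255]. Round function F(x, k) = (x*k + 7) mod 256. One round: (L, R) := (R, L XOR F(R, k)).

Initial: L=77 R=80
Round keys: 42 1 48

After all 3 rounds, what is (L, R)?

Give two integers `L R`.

Round 1 (k=42): L=80 R=106
Round 2 (k=1): L=106 R=33
Round 3 (k=48): L=33 R=93

Answer: 33 93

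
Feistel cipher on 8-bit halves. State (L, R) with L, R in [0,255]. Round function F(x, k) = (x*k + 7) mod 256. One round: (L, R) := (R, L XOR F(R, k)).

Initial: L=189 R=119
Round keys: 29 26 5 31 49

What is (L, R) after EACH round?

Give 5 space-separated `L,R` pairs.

Answer: 119,63 63,26 26,182 182,11 11,148

Derivation:
Round 1 (k=29): L=119 R=63
Round 2 (k=26): L=63 R=26
Round 3 (k=5): L=26 R=182
Round 4 (k=31): L=182 R=11
Round 5 (k=49): L=11 R=148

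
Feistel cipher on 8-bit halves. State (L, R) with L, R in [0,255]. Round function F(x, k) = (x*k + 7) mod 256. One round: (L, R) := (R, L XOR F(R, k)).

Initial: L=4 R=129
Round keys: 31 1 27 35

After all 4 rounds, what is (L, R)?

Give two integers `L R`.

Answer: 157 86

Derivation:
Round 1 (k=31): L=129 R=162
Round 2 (k=1): L=162 R=40
Round 3 (k=27): L=40 R=157
Round 4 (k=35): L=157 R=86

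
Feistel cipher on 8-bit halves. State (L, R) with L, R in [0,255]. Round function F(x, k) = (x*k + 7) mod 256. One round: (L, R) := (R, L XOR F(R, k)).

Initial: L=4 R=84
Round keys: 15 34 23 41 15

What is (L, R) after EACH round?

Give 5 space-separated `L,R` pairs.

Round 1 (k=15): L=84 R=247
Round 2 (k=34): L=247 R=129
Round 3 (k=23): L=129 R=105
Round 4 (k=41): L=105 R=89
Round 5 (k=15): L=89 R=87

Answer: 84,247 247,129 129,105 105,89 89,87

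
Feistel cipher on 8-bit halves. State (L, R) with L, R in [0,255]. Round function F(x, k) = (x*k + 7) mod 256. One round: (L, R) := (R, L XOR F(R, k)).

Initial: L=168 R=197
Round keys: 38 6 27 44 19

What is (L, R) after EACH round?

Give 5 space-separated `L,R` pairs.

Round 1 (k=38): L=197 R=237
Round 2 (k=6): L=237 R=80
Round 3 (k=27): L=80 R=154
Round 4 (k=44): L=154 R=47
Round 5 (k=19): L=47 R=30

Answer: 197,237 237,80 80,154 154,47 47,30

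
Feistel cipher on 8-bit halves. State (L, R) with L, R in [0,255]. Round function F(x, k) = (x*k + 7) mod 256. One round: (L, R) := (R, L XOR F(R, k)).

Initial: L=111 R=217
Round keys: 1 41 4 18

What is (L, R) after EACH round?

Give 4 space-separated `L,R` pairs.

Answer: 217,143 143,55 55,108 108,168

Derivation:
Round 1 (k=1): L=217 R=143
Round 2 (k=41): L=143 R=55
Round 3 (k=4): L=55 R=108
Round 4 (k=18): L=108 R=168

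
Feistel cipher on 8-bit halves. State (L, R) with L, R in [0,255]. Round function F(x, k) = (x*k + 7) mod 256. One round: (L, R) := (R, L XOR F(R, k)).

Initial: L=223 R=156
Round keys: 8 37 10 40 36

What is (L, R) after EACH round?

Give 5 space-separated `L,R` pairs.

Round 1 (k=8): L=156 R=56
Round 2 (k=37): L=56 R=131
Round 3 (k=10): L=131 R=29
Round 4 (k=40): L=29 R=12
Round 5 (k=36): L=12 R=170

Answer: 156,56 56,131 131,29 29,12 12,170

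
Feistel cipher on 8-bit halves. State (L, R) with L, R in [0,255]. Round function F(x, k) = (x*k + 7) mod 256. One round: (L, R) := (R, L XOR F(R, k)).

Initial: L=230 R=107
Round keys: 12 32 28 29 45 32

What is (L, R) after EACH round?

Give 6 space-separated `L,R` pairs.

Round 1 (k=12): L=107 R=237
Round 2 (k=32): L=237 R=204
Round 3 (k=28): L=204 R=186
Round 4 (k=29): L=186 R=213
Round 5 (k=45): L=213 R=194
Round 6 (k=32): L=194 R=146

Answer: 107,237 237,204 204,186 186,213 213,194 194,146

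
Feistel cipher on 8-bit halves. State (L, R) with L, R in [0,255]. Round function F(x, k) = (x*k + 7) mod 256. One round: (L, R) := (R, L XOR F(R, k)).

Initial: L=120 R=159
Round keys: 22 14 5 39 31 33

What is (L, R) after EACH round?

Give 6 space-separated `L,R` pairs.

Answer: 159,201 201,154 154,192 192,221 221,10 10,140

Derivation:
Round 1 (k=22): L=159 R=201
Round 2 (k=14): L=201 R=154
Round 3 (k=5): L=154 R=192
Round 4 (k=39): L=192 R=221
Round 5 (k=31): L=221 R=10
Round 6 (k=33): L=10 R=140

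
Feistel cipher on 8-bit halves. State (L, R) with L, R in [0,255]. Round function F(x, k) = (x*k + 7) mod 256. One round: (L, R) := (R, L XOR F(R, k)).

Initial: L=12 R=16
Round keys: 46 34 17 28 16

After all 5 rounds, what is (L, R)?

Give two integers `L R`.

Round 1 (k=46): L=16 R=235
Round 2 (k=34): L=235 R=45
Round 3 (k=17): L=45 R=239
Round 4 (k=28): L=239 R=6
Round 5 (k=16): L=6 R=136

Answer: 6 136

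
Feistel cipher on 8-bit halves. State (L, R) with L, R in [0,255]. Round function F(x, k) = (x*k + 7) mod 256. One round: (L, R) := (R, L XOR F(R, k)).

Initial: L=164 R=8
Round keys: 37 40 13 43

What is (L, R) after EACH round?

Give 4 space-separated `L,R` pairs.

Answer: 8,139 139,183 183,217 217,205

Derivation:
Round 1 (k=37): L=8 R=139
Round 2 (k=40): L=139 R=183
Round 3 (k=13): L=183 R=217
Round 4 (k=43): L=217 R=205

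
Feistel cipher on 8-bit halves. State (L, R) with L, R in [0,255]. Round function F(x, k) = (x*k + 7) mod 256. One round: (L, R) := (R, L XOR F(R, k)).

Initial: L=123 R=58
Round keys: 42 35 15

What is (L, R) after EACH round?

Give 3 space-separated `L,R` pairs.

Round 1 (k=42): L=58 R=240
Round 2 (k=35): L=240 R=237
Round 3 (k=15): L=237 R=26

Answer: 58,240 240,237 237,26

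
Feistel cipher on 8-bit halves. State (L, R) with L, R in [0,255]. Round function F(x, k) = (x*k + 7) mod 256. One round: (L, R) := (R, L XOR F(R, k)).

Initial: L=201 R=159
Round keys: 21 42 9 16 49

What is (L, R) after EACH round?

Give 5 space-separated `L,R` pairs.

Round 1 (k=21): L=159 R=219
Round 2 (k=42): L=219 R=106
Round 3 (k=9): L=106 R=26
Round 4 (k=16): L=26 R=205
Round 5 (k=49): L=205 R=94

Answer: 159,219 219,106 106,26 26,205 205,94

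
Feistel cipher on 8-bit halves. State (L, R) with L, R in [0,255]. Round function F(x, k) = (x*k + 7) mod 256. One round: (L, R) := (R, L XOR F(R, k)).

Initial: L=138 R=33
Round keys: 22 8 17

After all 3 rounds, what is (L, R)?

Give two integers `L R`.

Round 1 (k=22): L=33 R=87
Round 2 (k=8): L=87 R=158
Round 3 (k=17): L=158 R=210

Answer: 158 210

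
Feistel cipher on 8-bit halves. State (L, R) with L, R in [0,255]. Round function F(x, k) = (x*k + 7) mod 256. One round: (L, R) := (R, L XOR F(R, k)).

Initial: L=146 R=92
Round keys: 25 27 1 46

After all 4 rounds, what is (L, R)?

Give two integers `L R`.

Answer: 132 177

Derivation:
Round 1 (k=25): L=92 R=145
Round 2 (k=27): L=145 R=14
Round 3 (k=1): L=14 R=132
Round 4 (k=46): L=132 R=177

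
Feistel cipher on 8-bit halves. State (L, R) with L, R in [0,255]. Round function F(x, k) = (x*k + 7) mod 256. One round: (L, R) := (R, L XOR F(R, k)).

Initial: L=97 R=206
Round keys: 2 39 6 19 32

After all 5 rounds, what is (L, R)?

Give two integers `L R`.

Answer: 35 140

Derivation:
Round 1 (k=2): L=206 R=194
Round 2 (k=39): L=194 R=91
Round 3 (k=6): L=91 R=235
Round 4 (k=19): L=235 R=35
Round 5 (k=32): L=35 R=140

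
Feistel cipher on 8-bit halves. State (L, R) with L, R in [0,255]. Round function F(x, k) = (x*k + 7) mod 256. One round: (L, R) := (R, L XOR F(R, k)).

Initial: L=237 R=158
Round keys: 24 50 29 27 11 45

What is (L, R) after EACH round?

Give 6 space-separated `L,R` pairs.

Round 1 (k=24): L=158 R=58
Round 2 (k=50): L=58 R=197
Round 3 (k=29): L=197 R=98
Round 4 (k=27): L=98 R=152
Round 5 (k=11): L=152 R=237
Round 6 (k=45): L=237 R=40

Answer: 158,58 58,197 197,98 98,152 152,237 237,40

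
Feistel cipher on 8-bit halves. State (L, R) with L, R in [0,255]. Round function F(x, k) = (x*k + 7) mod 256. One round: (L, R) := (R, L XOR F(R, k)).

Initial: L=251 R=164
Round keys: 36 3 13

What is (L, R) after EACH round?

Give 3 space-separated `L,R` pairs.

Round 1 (k=36): L=164 R=236
Round 2 (k=3): L=236 R=111
Round 3 (k=13): L=111 R=70

Answer: 164,236 236,111 111,70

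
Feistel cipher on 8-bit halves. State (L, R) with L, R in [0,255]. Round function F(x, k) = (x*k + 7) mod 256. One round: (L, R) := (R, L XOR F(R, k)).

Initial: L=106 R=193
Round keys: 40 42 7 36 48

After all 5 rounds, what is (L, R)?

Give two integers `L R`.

Answer: 119 61

Derivation:
Round 1 (k=40): L=193 R=69
Round 2 (k=42): L=69 R=152
Round 3 (k=7): L=152 R=106
Round 4 (k=36): L=106 R=119
Round 5 (k=48): L=119 R=61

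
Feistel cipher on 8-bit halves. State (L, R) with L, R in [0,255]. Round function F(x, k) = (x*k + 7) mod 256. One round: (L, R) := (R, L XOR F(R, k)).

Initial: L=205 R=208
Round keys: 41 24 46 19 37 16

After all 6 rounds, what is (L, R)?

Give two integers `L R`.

Round 1 (k=41): L=208 R=154
Round 2 (k=24): L=154 R=167
Round 3 (k=46): L=167 R=147
Round 4 (k=19): L=147 R=87
Round 5 (k=37): L=87 R=9
Round 6 (k=16): L=9 R=192

Answer: 9 192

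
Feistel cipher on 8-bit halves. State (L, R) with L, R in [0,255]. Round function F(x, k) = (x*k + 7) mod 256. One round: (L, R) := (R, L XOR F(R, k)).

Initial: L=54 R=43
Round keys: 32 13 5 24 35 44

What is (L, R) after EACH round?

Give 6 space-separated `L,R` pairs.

Round 1 (k=32): L=43 R=81
Round 2 (k=13): L=81 R=15
Round 3 (k=5): L=15 R=3
Round 4 (k=24): L=3 R=64
Round 5 (k=35): L=64 R=196
Round 6 (k=44): L=196 R=247

Answer: 43,81 81,15 15,3 3,64 64,196 196,247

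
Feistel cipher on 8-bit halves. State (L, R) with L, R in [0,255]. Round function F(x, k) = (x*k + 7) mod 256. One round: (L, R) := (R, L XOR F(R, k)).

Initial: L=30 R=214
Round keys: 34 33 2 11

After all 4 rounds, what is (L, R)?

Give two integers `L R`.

Answer: 230 43

Derivation:
Round 1 (k=34): L=214 R=109
Round 2 (k=33): L=109 R=194
Round 3 (k=2): L=194 R=230
Round 4 (k=11): L=230 R=43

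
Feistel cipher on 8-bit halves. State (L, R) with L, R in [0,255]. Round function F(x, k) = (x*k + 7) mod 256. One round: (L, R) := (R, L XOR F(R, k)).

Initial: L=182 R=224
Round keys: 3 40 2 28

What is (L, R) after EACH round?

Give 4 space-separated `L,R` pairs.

Round 1 (k=3): L=224 R=17
Round 2 (k=40): L=17 R=79
Round 3 (k=2): L=79 R=180
Round 4 (k=28): L=180 R=248

Answer: 224,17 17,79 79,180 180,248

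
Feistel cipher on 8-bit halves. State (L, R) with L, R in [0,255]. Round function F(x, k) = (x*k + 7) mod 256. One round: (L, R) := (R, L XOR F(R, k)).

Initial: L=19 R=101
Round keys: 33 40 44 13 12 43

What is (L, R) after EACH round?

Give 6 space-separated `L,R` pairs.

Round 1 (k=33): L=101 R=31
Round 2 (k=40): L=31 R=186
Round 3 (k=44): L=186 R=224
Round 4 (k=13): L=224 R=221
Round 5 (k=12): L=221 R=131
Round 6 (k=43): L=131 R=213

Answer: 101,31 31,186 186,224 224,221 221,131 131,213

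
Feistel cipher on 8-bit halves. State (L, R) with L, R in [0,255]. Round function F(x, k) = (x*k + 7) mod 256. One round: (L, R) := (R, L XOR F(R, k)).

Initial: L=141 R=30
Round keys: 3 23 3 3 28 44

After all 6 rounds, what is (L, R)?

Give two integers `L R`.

Answer: 221 243

Derivation:
Round 1 (k=3): L=30 R=236
Round 2 (k=23): L=236 R=37
Round 3 (k=3): L=37 R=154
Round 4 (k=3): L=154 R=240
Round 5 (k=28): L=240 R=221
Round 6 (k=44): L=221 R=243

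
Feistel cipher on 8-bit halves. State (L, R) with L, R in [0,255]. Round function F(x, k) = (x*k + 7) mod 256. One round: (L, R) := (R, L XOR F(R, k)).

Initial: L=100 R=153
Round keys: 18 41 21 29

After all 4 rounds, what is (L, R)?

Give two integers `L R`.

Round 1 (k=18): L=153 R=173
Round 2 (k=41): L=173 R=37
Round 3 (k=21): L=37 R=189
Round 4 (k=29): L=189 R=85

Answer: 189 85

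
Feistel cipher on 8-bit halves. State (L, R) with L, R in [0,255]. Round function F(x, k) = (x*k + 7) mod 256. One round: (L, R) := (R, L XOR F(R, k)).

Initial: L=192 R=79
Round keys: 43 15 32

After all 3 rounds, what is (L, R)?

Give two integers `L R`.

Answer: 116 11

Derivation:
Round 1 (k=43): L=79 R=140
Round 2 (k=15): L=140 R=116
Round 3 (k=32): L=116 R=11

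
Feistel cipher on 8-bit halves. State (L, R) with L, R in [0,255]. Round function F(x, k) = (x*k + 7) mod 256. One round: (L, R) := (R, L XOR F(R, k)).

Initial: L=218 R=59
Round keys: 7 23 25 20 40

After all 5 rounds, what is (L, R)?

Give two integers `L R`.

Answer: 113 72

Derivation:
Round 1 (k=7): L=59 R=126
Round 2 (k=23): L=126 R=98
Round 3 (k=25): L=98 R=231
Round 4 (k=20): L=231 R=113
Round 5 (k=40): L=113 R=72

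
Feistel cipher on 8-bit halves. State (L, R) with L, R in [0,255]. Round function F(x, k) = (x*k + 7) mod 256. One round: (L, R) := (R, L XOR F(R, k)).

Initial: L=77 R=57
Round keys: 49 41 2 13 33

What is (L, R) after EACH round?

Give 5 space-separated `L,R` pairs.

Round 1 (k=49): L=57 R=189
Round 2 (k=41): L=189 R=117
Round 3 (k=2): L=117 R=76
Round 4 (k=13): L=76 R=150
Round 5 (k=33): L=150 R=17

Answer: 57,189 189,117 117,76 76,150 150,17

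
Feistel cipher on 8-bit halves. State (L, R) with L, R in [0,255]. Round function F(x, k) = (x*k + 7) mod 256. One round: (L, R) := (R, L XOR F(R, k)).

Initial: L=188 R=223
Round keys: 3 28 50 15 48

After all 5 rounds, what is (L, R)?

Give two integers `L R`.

Round 1 (k=3): L=223 R=24
Round 2 (k=28): L=24 R=120
Round 3 (k=50): L=120 R=111
Round 4 (k=15): L=111 R=240
Round 5 (k=48): L=240 R=104

Answer: 240 104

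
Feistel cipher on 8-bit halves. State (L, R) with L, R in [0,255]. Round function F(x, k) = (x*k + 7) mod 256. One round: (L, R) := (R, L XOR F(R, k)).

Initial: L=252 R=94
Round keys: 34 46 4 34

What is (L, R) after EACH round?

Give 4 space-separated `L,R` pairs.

Round 1 (k=34): L=94 R=127
Round 2 (k=46): L=127 R=135
Round 3 (k=4): L=135 R=92
Round 4 (k=34): L=92 R=184

Answer: 94,127 127,135 135,92 92,184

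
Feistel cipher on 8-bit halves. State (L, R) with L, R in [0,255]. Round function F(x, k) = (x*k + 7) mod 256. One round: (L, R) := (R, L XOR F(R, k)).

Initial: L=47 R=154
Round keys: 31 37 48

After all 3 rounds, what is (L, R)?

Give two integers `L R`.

Answer: 75 149

Derivation:
Round 1 (k=31): L=154 R=130
Round 2 (k=37): L=130 R=75
Round 3 (k=48): L=75 R=149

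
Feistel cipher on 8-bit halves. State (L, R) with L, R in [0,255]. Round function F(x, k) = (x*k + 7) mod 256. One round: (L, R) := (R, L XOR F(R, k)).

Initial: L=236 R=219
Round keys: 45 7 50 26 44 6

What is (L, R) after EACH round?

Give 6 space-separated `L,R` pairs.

Round 1 (k=45): L=219 R=106
Round 2 (k=7): L=106 R=54
Round 3 (k=50): L=54 R=249
Round 4 (k=26): L=249 R=103
Round 5 (k=44): L=103 R=66
Round 6 (k=6): L=66 R=244

Answer: 219,106 106,54 54,249 249,103 103,66 66,244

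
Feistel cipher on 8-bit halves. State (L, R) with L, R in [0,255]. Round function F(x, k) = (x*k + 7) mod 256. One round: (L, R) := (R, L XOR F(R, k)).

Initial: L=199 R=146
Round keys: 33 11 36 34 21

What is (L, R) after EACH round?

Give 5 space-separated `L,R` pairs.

Round 1 (k=33): L=146 R=30
Round 2 (k=11): L=30 R=195
Round 3 (k=36): L=195 R=109
Round 4 (k=34): L=109 R=66
Round 5 (k=21): L=66 R=28

Answer: 146,30 30,195 195,109 109,66 66,28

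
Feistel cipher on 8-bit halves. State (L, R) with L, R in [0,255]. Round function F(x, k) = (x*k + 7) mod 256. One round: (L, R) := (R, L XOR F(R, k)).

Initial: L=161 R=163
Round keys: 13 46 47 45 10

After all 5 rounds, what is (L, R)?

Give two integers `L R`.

Answer: 27 119

Derivation:
Round 1 (k=13): L=163 R=239
Round 2 (k=46): L=239 R=90
Round 3 (k=47): L=90 R=98
Round 4 (k=45): L=98 R=27
Round 5 (k=10): L=27 R=119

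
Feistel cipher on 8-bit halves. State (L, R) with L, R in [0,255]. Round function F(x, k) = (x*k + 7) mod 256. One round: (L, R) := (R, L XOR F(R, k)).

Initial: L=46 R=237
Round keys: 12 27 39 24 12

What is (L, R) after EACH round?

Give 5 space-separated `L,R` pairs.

Round 1 (k=12): L=237 R=13
Round 2 (k=27): L=13 R=139
Round 3 (k=39): L=139 R=57
Round 4 (k=24): L=57 R=212
Round 5 (k=12): L=212 R=206

Answer: 237,13 13,139 139,57 57,212 212,206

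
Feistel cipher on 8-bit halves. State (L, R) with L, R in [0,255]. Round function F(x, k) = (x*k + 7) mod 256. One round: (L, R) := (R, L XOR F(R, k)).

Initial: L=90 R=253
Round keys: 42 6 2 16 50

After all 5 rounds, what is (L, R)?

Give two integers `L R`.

Answer: 195 193

Derivation:
Round 1 (k=42): L=253 R=211
Round 2 (k=6): L=211 R=4
Round 3 (k=2): L=4 R=220
Round 4 (k=16): L=220 R=195
Round 5 (k=50): L=195 R=193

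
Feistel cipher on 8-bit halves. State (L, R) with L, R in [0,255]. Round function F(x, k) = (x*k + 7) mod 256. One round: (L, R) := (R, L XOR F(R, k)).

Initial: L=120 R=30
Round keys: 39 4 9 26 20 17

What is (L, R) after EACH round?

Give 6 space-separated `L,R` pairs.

Answer: 30,225 225,149 149,165 165,92 92,146 146,229

Derivation:
Round 1 (k=39): L=30 R=225
Round 2 (k=4): L=225 R=149
Round 3 (k=9): L=149 R=165
Round 4 (k=26): L=165 R=92
Round 5 (k=20): L=92 R=146
Round 6 (k=17): L=146 R=229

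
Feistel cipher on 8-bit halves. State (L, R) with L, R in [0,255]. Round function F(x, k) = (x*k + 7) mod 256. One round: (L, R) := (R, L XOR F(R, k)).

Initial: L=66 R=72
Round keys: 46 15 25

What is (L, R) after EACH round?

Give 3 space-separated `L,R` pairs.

Round 1 (k=46): L=72 R=181
Round 2 (k=15): L=181 R=234
Round 3 (k=25): L=234 R=84

Answer: 72,181 181,234 234,84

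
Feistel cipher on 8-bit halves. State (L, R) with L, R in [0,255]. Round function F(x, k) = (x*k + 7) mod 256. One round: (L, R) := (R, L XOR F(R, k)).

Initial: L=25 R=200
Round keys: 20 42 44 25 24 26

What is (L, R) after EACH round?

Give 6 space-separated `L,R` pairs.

Round 1 (k=20): L=200 R=190
Round 2 (k=42): L=190 R=251
Round 3 (k=44): L=251 R=149
Round 4 (k=25): L=149 R=111
Round 5 (k=24): L=111 R=250
Round 6 (k=26): L=250 R=4

Answer: 200,190 190,251 251,149 149,111 111,250 250,4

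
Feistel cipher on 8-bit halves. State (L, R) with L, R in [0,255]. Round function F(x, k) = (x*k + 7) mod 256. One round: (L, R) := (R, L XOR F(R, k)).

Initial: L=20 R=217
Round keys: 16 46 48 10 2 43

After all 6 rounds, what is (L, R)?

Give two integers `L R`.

Answer: 209 69

Derivation:
Round 1 (k=16): L=217 R=131
Round 2 (k=46): L=131 R=72
Round 3 (k=48): L=72 R=4
Round 4 (k=10): L=4 R=103
Round 5 (k=2): L=103 R=209
Round 6 (k=43): L=209 R=69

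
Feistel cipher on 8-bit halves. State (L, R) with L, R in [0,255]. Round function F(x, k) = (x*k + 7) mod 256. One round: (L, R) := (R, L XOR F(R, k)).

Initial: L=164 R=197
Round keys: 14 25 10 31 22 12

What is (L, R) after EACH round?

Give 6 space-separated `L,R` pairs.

Round 1 (k=14): L=197 R=105
Round 2 (k=25): L=105 R=141
Round 3 (k=10): L=141 R=224
Round 4 (k=31): L=224 R=170
Round 5 (k=22): L=170 R=67
Round 6 (k=12): L=67 R=129

Answer: 197,105 105,141 141,224 224,170 170,67 67,129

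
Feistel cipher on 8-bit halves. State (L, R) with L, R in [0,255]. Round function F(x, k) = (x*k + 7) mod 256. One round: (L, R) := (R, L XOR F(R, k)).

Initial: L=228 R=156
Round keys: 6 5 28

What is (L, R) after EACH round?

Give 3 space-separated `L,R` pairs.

Answer: 156,75 75,226 226,244

Derivation:
Round 1 (k=6): L=156 R=75
Round 2 (k=5): L=75 R=226
Round 3 (k=28): L=226 R=244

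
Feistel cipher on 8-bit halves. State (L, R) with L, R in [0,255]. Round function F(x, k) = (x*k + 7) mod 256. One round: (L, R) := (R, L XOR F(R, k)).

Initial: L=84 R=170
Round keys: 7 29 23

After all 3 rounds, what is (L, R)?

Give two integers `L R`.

Answer: 150 120

Derivation:
Round 1 (k=7): L=170 R=249
Round 2 (k=29): L=249 R=150
Round 3 (k=23): L=150 R=120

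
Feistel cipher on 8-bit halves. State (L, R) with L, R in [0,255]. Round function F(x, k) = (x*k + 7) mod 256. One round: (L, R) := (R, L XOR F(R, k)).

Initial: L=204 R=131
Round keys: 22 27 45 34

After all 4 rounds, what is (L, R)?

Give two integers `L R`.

Answer: 85 220

Derivation:
Round 1 (k=22): L=131 R=133
Round 2 (k=27): L=133 R=141
Round 3 (k=45): L=141 R=85
Round 4 (k=34): L=85 R=220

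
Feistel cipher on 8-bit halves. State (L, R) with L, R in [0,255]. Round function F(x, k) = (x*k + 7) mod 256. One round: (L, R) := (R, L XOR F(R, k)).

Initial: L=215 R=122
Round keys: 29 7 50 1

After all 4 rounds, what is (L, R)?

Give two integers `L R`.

Answer: 179 169

Derivation:
Round 1 (k=29): L=122 R=14
Round 2 (k=7): L=14 R=19
Round 3 (k=50): L=19 R=179
Round 4 (k=1): L=179 R=169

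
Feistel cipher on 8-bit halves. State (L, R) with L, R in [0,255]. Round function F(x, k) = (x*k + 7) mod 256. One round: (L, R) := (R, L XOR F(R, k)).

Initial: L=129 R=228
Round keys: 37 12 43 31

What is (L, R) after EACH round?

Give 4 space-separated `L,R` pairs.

Answer: 228,122 122,91 91,42 42,70

Derivation:
Round 1 (k=37): L=228 R=122
Round 2 (k=12): L=122 R=91
Round 3 (k=43): L=91 R=42
Round 4 (k=31): L=42 R=70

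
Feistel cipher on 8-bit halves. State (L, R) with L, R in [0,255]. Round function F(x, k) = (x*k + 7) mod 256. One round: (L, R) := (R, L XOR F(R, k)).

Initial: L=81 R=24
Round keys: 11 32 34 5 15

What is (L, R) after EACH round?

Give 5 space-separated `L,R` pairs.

Round 1 (k=11): L=24 R=94
Round 2 (k=32): L=94 R=223
Round 3 (k=34): L=223 R=251
Round 4 (k=5): L=251 R=49
Round 5 (k=15): L=49 R=29

Answer: 24,94 94,223 223,251 251,49 49,29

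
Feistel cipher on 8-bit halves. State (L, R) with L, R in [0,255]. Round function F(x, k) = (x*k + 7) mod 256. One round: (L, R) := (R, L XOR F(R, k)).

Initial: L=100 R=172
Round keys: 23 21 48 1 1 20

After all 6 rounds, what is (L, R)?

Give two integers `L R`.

Round 1 (k=23): L=172 R=31
Round 2 (k=21): L=31 R=62
Round 3 (k=48): L=62 R=184
Round 4 (k=1): L=184 R=129
Round 5 (k=1): L=129 R=48
Round 6 (k=20): L=48 R=70

Answer: 48 70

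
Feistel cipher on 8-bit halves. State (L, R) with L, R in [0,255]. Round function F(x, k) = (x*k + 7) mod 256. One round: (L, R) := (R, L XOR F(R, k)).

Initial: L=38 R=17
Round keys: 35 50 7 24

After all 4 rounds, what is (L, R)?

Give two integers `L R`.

Round 1 (k=35): L=17 R=124
Round 2 (k=50): L=124 R=46
Round 3 (k=7): L=46 R=53
Round 4 (k=24): L=53 R=209

Answer: 53 209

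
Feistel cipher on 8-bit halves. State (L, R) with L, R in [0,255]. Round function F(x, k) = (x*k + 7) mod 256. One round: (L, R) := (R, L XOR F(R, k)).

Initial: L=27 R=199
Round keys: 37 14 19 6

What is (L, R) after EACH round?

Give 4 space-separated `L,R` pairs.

Answer: 199,209 209,178 178,236 236,61

Derivation:
Round 1 (k=37): L=199 R=209
Round 2 (k=14): L=209 R=178
Round 3 (k=19): L=178 R=236
Round 4 (k=6): L=236 R=61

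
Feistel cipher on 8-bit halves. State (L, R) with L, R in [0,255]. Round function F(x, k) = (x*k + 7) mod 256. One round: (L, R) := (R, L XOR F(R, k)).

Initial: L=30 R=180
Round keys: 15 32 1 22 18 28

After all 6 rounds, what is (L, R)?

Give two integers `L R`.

Answer: 220 5

Derivation:
Round 1 (k=15): L=180 R=141
Round 2 (k=32): L=141 R=19
Round 3 (k=1): L=19 R=151
Round 4 (k=22): L=151 R=18
Round 5 (k=18): L=18 R=220
Round 6 (k=28): L=220 R=5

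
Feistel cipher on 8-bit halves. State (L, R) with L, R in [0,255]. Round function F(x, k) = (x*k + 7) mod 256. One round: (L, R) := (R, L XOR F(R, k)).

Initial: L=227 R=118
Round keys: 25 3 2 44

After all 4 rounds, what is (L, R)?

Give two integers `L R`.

Round 1 (k=25): L=118 R=110
Round 2 (k=3): L=110 R=39
Round 3 (k=2): L=39 R=59
Round 4 (k=44): L=59 R=12

Answer: 59 12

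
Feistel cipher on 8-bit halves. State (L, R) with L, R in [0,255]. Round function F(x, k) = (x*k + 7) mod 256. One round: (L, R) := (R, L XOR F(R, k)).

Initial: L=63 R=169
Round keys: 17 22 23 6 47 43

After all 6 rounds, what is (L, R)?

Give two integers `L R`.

Answer: 8 96

Derivation:
Round 1 (k=17): L=169 R=127
Round 2 (k=22): L=127 R=88
Round 3 (k=23): L=88 R=144
Round 4 (k=6): L=144 R=63
Round 5 (k=47): L=63 R=8
Round 6 (k=43): L=8 R=96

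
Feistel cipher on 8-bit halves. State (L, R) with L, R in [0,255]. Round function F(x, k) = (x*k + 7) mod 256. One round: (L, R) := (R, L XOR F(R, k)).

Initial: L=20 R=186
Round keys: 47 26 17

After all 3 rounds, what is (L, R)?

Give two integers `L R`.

Answer: 107 27

Derivation:
Round 1 (k=47): L=186 R=57
Round 2 (k=26): L=57 R=107
Round 3 (k=17): L=107 R=27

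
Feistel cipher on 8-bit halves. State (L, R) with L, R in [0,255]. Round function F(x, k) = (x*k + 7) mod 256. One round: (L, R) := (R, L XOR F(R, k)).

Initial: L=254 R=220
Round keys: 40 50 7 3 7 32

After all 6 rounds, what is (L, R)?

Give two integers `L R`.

Answer: 73 162

Derivation:
Round 1 (k=40): L=220 R=153
Round 2 (k=50): L=153 R=53
Round 3 (k=7): L=53 R=227
Round 4 (k=3): L=227 R=133
Round 5 (k=7): L=133 R=73
Round 6 (k=32): L=73 R=162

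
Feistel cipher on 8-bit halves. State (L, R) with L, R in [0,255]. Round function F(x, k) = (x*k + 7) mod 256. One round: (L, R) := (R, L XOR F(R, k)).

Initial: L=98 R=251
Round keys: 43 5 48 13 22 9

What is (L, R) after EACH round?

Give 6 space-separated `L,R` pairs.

Answer: 251,82 82,90 90,181 181,98 98,198 198,159

Derivation:
Round 1 (k=43): L=251 R=82
Round 2 (k=5): L=82 R=90
Round 3 (k=48): L=90 R=181
Round 4 (k=13): L=181 R=98
Round 5 (k=22): L=98 R=198
Round 6 (k=9): L=198 R=159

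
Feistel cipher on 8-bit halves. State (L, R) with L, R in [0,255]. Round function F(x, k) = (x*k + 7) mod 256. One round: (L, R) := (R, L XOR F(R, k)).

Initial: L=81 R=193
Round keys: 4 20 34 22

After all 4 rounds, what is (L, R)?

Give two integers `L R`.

Answer: 57 35

Derivation:
Round 1 (k=4): L=193 R=90
Round 2 (k=20): L=90 R=206
Round 3 (k=34): L=206 R=57
Round 4 (k=22): L=57 R=35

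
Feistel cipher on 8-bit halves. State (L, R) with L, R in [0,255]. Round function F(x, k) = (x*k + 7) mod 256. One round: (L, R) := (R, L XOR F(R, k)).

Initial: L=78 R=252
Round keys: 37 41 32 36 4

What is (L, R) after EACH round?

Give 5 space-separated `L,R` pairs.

Answer: 252,61 61,48 48,58 58,31 31,185

Derivation:
Round 1 (k=37): L=252 R=61
Round 2 (k=41): L=61 R=48
Round 3 (k=32): L=48 R=58
Round 4 (k=36): L=58 R=31
Round 5 (k=4): L=31 R=185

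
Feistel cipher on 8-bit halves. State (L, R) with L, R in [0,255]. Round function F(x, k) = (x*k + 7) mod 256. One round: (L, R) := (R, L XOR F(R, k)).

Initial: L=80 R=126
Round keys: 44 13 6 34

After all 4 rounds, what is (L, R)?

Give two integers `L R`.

Round 1 (k=44): L=126 R=255
Round 2 (k=13): L=255 R=132
Round 3 (k=6): L=132 R=224
Round 4 (k=34): L=224 R=67

Answer: 224 67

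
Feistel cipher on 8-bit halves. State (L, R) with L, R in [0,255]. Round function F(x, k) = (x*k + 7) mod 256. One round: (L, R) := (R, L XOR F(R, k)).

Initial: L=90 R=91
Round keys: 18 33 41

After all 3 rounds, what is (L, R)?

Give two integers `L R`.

Round 1 (k=18): L=91 R=55
Round 2 (k=33): L=55 R=69
Round 3 (k=41): L=69 R=35

Answer: 69 35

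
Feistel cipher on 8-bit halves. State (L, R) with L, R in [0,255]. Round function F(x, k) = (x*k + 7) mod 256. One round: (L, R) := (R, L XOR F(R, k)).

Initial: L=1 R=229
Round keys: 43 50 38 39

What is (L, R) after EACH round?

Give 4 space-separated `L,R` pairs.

Round 1 (k=43): L=229 R=127
Round 2 (k=50): L=127 R=48
Round 3 (k=38): L=48 R=88
Round 4 (k=39): L=88 R=95

Answer: 229,127 127,48 48,88 88,95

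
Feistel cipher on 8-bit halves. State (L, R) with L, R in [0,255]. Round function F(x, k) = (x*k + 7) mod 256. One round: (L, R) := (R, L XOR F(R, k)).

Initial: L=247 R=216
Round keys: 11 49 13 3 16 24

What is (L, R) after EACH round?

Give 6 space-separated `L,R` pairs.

Round 1 (k=11): L=216 R=184
Round 2 (k=49): L=184 R=231
Round 3 (k=13): L=231 R=122
Round 4 (k=3): L=122 R=146
Round 5 (k=16): L=146 R=93
Round 6 (k=24): L=93 R=45

Answer: 216,184 184,231 231,122 122,146 146,93 93,45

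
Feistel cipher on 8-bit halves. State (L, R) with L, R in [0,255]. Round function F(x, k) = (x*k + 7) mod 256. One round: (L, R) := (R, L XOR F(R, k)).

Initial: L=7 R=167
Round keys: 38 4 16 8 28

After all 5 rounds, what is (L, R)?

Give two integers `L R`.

Round 1 (k=38): L=167 R=214
Round 2 (k=4): L=214 R=248
Round 3 (k=16): L=248 R=81
Round 4 (k=8): L=81 R=119
Round 5 (k=28): L=119 R=90

Answer: 119 90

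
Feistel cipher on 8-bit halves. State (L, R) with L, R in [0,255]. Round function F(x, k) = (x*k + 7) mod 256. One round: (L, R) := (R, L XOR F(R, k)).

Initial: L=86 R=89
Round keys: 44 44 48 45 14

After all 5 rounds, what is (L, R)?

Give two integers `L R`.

Round 1 (k=44): L=89 R=5
Round 2 (k=44): L=5 R=186
Round 3 (k=48): L=186 R=226
Round 4 (k=45): L=226 R=123
Round 5 (k=14): L=123 R=35

Answer: 123 35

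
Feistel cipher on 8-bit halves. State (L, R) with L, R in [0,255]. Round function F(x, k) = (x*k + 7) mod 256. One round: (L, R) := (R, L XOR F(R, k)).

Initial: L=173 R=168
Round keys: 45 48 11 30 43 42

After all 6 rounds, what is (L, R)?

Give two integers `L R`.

Answer: 157 45

Derivation:
Round 1 (k=45): L=168 R=34
Round 2 (k=48): L=34 R=207
Round 3 (k=11): L=207 R=206
Round 4 (k=30): L=206 R=228
Round 5 (k=43): L=228 R=157
Round 6 (k=42): L=157 R=45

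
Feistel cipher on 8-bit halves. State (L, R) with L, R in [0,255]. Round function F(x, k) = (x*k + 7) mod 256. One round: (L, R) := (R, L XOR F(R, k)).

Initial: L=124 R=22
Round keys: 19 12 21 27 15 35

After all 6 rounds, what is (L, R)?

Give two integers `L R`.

Answer: 153 217

Derivation:
Round 1 (k=19): L=22 R=213
Round 2 (k=12): L=213 R=21
Round 3 (k=21): L=21 R=21
Round 4 (k=27): L=21 R=43
Round 5 (k=15): L=43 R=153
Round 6 (k=35): L=153 R=217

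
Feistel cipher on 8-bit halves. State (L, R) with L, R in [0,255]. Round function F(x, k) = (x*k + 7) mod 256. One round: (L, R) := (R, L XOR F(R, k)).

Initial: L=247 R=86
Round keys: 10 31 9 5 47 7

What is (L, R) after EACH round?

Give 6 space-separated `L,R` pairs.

Answer: 86,148 148,165 165,64 64,226 226,197 197,136

Derivation:
Round 1 (k=10): L=86 R=148
Round 2 (k=31): L=148 R=165
Round 3 (k=9): L=165 R=64
Round 4 (k=5): L=64 R=226
Round 5 (k=47): L=226 R=197
Round 6 (k=7): L=197 R=136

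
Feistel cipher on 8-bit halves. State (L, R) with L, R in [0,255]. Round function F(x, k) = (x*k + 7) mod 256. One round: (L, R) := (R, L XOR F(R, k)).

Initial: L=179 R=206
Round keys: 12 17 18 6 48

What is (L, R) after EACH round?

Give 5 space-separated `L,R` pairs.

Round 1 (k=12): L=206 R=28
Round 2 (k=17): L=28 R=45
Round 3 (k=18): L=45 R=45
Round 4 (k=6): L=45 R=56
Round 5 (k=48): L=56 R=170

Answer: 206,28 28,45 45,45 45,56 56,170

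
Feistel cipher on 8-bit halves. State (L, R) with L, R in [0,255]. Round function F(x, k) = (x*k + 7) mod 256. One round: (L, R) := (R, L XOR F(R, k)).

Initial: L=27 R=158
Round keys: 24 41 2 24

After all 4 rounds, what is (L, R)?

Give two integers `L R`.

Round 1 (k=24): L=158 R=204
Round 2 (k=41): L=204 R=45
Round 3 (k=2): L=45 R=173
Round 4 (k=24): L=173 R=18

Answer: 173 18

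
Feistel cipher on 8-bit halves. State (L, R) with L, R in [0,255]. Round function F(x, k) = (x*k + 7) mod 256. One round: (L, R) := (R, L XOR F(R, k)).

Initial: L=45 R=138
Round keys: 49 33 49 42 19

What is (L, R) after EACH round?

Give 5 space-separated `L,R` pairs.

Round 1 (k=49): L=138 R=92
Round 2 (k=33): L=92 R=105
Round 3 (k=49): L=105 R=124
Round 4 (k=42): L=124 R=54
Round 5 (k=19): L=54 R=117

Answer: 138,92 92,105 105,124 124,54 54,117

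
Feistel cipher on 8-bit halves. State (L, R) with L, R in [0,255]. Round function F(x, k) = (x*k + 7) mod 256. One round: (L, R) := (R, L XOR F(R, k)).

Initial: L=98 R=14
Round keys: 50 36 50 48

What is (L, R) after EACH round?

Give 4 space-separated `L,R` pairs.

Round 1 (k=50): L=14 R=161
Round 2 (k=36): L=161 R=165
Round 3 (k=50): L=165 R=224
Round 4 (k=48): L=224 R=162

Answer: 14,161 161,165 165,224 224,162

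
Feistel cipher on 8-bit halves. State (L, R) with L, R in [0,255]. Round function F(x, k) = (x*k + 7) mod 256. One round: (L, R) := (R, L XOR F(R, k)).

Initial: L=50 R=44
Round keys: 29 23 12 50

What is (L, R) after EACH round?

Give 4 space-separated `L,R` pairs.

Round 1 (k=29): L=44 R=49
Round 2 (k=23): L=49 R=66
Round 3 (k=12): L=66 R=46
Round 4 (k=50): L=46 R=65

Answer: 44,49 49,66 66,46 46,65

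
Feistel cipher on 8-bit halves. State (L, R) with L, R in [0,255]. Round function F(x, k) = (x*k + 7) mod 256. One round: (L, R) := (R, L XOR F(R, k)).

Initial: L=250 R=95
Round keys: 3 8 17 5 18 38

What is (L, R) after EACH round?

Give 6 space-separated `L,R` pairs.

Round 1 (k=3): L=95 R=222
Round 2 (k=8): L=222 R=168
Round 3 (k=17): L=168 R=241
Round 4 (k=5): L=241 R=20
Round 5 (k=18): L=20 R=158
Round 6 (k=38): L=158 R=111

Answer: 95,222 222,168 168,241 241,20 20,158 158,111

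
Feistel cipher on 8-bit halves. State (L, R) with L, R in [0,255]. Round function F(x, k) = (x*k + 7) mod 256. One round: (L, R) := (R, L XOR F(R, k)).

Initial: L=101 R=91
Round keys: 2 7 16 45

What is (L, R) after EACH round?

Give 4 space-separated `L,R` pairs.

Answer: 91,216 216,180 180,159 159,78

Derivation:
Round 1 (k=2): L=91 R=216
Round 2 (k=7): L=216 R=180
Round 3 (k=16): L=180 R=159
Round 4 (k=45): L=159 R=78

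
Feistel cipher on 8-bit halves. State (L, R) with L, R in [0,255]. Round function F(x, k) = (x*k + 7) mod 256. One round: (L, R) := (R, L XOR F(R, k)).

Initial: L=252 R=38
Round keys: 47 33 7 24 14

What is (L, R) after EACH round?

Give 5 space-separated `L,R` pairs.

Answer: 38,253 253,130 130,104 104,69 69,165

Derivation:
Round 1 (k=47): L=38 R=253
Round 2 (k=33): L=253 R=130
Round 3 (k=7): L=130 R=104
Round 4 (k=24): L=104 R=69
Round 5 (k=14): L=69 R=165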